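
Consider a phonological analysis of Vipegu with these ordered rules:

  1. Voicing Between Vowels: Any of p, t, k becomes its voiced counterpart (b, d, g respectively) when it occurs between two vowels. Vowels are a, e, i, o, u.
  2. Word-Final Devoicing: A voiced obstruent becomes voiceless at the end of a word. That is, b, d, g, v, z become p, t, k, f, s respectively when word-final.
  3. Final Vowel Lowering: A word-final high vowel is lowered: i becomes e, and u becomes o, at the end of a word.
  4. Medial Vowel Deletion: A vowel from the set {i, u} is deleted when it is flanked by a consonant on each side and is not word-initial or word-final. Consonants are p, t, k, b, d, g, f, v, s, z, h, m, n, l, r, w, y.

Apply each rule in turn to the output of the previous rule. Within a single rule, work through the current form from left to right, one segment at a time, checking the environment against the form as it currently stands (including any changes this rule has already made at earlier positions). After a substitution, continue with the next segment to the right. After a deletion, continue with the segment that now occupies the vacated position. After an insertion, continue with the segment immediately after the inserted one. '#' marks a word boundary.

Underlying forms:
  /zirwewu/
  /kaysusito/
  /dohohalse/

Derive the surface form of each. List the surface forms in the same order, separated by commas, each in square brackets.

[zrwewo], [kayssdo], [dohohalse]

/zirwewu/:
  1 Voicing Between Vowels: no change — [zirwewu]
  2 Word-Final Devoicing: no change — [zirwewu]
  3 Final Vowel Lowering: [zirwewu] → [zirwewo]
  4 Medial Vowel Deletion: [zirwewo] → [zrwewo]
/kaysusito/:
  1 Voicing Between Vowels: [kaysusito] → [kaysusido]
  2 Word-Final Devoicing: no change — [kaysusido]
  3 Final Vowel Lowering: no change — [kaysusido]
  4 Medial Vowel Deletion: [kaysusido] → [kayssdo]
/dohohalse/:
  1 Voicing Between Vowels: no change — [dohohalse]
  2 Word-Final Devoicing: no change — [dohohalse]
  3 Final Vowel Lowering: no change — [dohohalse]
  4 Medial Vowel Deletion: no change — [dohohalse]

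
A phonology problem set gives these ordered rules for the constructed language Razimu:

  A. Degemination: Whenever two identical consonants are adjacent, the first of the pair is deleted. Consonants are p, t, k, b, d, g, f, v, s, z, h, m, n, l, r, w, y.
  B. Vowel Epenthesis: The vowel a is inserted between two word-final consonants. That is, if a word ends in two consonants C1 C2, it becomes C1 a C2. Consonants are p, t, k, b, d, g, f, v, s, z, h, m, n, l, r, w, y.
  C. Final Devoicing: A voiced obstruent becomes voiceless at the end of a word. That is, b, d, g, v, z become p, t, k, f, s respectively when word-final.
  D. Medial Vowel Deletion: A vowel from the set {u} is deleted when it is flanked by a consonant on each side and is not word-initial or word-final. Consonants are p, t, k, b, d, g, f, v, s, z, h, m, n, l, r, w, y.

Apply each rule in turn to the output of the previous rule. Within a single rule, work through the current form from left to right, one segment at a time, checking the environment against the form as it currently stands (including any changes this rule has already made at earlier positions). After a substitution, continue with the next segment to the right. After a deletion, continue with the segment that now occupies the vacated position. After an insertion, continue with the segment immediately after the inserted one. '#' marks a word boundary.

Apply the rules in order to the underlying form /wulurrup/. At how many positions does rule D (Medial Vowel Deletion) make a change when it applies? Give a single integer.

3

A Degemination: [wulurrup] → [wulurup]
B Vowel Epenthesis: no change — [wulurup]
C Final Devoicing: no change — [wulurup]
D Medial Vowel Deletion: [wulurup] → [wlrp]
Rule D changed 3 position(s).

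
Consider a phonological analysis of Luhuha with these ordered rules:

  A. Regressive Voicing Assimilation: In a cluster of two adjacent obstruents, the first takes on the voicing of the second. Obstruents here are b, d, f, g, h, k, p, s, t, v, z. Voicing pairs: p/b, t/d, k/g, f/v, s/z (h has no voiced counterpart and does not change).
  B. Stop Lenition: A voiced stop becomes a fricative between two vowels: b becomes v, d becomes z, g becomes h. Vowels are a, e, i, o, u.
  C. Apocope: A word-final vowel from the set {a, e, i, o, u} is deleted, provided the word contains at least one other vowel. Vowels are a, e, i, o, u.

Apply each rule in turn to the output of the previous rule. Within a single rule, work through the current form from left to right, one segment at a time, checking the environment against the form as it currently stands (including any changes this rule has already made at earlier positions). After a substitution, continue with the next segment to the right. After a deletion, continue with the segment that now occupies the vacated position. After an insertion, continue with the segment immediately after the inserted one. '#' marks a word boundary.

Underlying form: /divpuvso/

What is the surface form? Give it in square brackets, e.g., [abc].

A Regressive Voicing Assimilation: [divpuvso] → [difpufso]
B Stop Lenition: no change — [difpufso]
C Apocope: [difpufso] → [difpufs]

[difpufs]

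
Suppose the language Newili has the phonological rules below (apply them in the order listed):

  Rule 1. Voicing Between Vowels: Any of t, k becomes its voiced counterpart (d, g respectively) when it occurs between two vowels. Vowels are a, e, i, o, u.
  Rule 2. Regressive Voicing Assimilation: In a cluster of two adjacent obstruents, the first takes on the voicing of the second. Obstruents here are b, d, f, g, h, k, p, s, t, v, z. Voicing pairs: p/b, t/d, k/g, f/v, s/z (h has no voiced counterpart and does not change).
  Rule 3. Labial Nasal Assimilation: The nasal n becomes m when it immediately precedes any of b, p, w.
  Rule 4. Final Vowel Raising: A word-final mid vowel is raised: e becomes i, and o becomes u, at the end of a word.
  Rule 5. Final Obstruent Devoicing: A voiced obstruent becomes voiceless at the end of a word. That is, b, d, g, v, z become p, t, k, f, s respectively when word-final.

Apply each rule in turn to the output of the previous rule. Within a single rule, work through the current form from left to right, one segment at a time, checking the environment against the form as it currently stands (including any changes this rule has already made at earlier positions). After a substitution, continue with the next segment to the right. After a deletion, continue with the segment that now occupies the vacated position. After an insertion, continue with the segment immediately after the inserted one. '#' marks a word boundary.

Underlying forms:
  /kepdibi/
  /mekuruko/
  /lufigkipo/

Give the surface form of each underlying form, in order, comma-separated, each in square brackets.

/kepdibi/:
  Rule 1 Voicing Between Vowels: no change — [kepdibi]
  Rule 2 Regressive Voicing Assimilation: [kepdibi] → [kebdibi]
  Rule 3 Labial Nasal Assimilation: no change — [kebdibi]
  Rule 4 Final Vowel Raising: no change — [kebdibi]
  Rule 5 Final Obstruent Devoicing: no change — [kebdibi]
/mekuruko/:
  Rule 1 Voicing Between Vowels: [mekuruko] → [megurugo]
  Rule 2 Regressive Voicing Assimilation: no change — [megurugo]
  Rule 3 Labial Nasal Assimilation: no change — [megurugo]
  Rule 4 Final Vowel Raising: [megurugo] → [megurugu]
  Rule 5 Final Obstruent Devoicing: no change — [megurugu]
/lufigkipo/:
  Rule 1 Voicing Between Vowels: no change — [lufigkipo]
  Rule 2 Regressive Voicing Assimilation: [lufigkipo] → [lufikkipo]
  Rule 3 Labial Nasal Assimilation: no change — [lufikkipo]
  Rule 4 Final Vowel Raising: [lufikkipo] → [lufikkipu]
  Rule 5 Final Obstruent Devoicing: no change — [lufikkipu]

[kebdibi], [megurugu], [lufikkipu]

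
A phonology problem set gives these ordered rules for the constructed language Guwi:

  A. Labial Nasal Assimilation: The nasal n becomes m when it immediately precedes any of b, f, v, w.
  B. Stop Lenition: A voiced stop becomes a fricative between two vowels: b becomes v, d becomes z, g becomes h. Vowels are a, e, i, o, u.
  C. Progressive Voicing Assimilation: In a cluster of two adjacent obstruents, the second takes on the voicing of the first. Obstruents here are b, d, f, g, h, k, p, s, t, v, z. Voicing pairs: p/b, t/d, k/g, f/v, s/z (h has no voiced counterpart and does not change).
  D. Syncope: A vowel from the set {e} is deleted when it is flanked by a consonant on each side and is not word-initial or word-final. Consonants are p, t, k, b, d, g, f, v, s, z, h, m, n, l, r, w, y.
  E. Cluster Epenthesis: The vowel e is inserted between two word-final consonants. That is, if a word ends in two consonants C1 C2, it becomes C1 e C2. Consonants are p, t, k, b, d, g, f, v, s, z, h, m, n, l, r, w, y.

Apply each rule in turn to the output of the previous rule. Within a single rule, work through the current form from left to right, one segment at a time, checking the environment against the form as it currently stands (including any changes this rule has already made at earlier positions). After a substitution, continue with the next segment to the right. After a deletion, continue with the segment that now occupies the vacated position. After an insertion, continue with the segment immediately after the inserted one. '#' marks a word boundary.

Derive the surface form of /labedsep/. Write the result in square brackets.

A Labial Nasal Assimilation: no change — [labedsep]
B Stop Lenition: [labedsep] → [lavedsep]
C Progressive Voicing Assimilation: [lavedsep] → [lavedzep]
D Syncope: [lavedzep] → [lavdzp]
E Cluster Epenthesis: [lavdzp] → [lavdzep]

[lavdzep]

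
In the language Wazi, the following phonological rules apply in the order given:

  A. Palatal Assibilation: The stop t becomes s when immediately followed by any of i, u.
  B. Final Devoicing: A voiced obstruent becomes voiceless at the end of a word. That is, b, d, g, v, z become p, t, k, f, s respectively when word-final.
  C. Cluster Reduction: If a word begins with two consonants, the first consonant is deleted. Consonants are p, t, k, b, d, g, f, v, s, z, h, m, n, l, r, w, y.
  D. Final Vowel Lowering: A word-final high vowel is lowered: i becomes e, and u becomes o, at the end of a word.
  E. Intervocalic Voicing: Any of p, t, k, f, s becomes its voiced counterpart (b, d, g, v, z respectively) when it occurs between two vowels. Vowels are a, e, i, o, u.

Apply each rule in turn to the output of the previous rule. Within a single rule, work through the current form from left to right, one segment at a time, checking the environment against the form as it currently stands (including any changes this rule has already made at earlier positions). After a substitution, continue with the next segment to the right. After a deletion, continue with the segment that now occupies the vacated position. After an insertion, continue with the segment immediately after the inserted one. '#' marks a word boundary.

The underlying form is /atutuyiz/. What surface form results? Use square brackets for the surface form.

A Palatal Assibilation: [atutuyiz] → [asusuyiz]
B Final Devoicing: [asusuyiz] → [asusuyis]
C Cluster Reduction: no change — [asusuyis]
D Final Vowel Lowering: no change — [asusuyis]
E Intervocalic Voicing: [asusuyis] → [azuzuyis]

[azuzuyis]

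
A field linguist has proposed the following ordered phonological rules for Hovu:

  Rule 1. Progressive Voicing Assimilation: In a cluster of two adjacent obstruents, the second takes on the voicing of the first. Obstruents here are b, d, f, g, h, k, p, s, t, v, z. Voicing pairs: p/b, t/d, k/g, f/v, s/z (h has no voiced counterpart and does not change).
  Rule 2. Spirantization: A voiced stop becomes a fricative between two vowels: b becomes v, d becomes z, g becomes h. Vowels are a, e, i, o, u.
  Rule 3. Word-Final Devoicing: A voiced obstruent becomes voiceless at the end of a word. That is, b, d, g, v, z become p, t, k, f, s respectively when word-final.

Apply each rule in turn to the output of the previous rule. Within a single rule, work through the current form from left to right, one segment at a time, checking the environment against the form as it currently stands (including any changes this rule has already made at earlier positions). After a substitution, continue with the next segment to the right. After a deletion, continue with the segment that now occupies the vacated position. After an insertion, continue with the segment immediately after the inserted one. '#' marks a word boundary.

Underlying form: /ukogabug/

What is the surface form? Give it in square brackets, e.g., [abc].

Rule 1 Progressive Voicing Assimilation: no change — [ukogabug]
Rule 2 Spirantization: [ukogabug] → [ukohavug]
Rule 3 Word-Final Devoicing: [ukohavug] → [ukohavuk]

[ukohavuk]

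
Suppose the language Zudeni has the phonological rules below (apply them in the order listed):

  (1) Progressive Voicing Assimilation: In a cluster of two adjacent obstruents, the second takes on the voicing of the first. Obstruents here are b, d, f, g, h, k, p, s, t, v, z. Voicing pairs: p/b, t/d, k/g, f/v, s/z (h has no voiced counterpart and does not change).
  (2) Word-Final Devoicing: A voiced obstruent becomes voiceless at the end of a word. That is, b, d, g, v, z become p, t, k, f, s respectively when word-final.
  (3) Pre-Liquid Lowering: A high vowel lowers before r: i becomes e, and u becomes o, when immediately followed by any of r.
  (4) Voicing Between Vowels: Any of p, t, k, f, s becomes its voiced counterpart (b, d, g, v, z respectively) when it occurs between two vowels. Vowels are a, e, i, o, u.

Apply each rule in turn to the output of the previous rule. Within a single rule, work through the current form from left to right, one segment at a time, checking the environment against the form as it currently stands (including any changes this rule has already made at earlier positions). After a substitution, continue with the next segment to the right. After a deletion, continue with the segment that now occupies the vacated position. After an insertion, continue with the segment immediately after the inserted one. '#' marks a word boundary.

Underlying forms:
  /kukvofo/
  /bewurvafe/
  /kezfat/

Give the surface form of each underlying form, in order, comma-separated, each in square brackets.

/kukvofo/:
  (1) Progressive Voicing Assimilation: [kukvofo] → [kukfofo]
  (2) Word-Final Devoicing: no change — [kukfofo]
  (3) Pre-Liquid Lowering: no change — [kukfofo]
  (4) Voicing Between Vowels: [kukfofo] → [kukfovo]
/bewurvafe/:
  (1) Progressive Voicing Assimilation: no change — [bewurvafe]
  (2) Word-Final Devoicing: no change — [bewurvafe]
  (3) Pre-Liquid Lowering: [bewurvafe] → [beworvafe]
  (4) Voicing Between Vowels: [beworvafe] → [beworvave]
/kezfat/:
  (1) Progressive Voicing Assimilation: [kezfat] → [kezvat]
  (2) Word-Final Devoicing: no change — [kezvat]
  (3) Pre-Liquid Lowering: no change — [kezvat]
  (4) Voicing Between Vowels: no change — [kezvat]

[kukfovo], [beworvave], [kezvat]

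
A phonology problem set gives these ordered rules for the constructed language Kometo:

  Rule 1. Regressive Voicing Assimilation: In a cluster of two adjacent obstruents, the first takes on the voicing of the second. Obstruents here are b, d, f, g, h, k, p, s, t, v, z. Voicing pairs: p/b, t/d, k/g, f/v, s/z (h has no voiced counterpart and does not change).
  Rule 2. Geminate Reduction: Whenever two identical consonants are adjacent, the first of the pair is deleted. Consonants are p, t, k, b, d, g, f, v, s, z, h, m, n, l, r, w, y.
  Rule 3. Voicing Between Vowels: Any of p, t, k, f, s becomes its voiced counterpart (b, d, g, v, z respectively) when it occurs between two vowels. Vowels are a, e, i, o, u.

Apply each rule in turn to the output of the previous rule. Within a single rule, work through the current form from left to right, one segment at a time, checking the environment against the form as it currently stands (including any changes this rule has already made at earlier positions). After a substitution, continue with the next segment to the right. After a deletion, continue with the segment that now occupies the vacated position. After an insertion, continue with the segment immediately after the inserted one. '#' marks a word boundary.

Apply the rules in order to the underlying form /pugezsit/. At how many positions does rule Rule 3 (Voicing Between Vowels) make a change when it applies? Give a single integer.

1

Rule 1 Regressive Voicing Assimilation: [pugezsit] → [pugessit]
Rule 2 Geminate Reduction: [pugessit] → [pugesit]
Rule 3 Voicing Between Vowels: [pugesit] → [pugezit]
Rule Rule 3 changed 1 position(s).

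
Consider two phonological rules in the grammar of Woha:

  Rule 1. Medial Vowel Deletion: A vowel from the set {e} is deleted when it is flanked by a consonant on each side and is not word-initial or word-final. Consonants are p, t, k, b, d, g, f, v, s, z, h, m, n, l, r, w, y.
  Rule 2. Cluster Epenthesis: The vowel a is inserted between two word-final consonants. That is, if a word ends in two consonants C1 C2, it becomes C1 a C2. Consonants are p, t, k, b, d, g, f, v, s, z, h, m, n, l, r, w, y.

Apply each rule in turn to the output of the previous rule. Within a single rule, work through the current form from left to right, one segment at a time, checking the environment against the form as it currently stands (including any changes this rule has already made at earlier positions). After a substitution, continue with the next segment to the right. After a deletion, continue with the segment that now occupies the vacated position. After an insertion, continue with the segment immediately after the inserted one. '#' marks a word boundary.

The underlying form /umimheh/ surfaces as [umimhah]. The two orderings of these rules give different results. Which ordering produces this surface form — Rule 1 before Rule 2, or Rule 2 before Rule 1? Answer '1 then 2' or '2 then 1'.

Order 1 then 2:
  1 Medial Vowel Deletion: [umimheh] → [umimhh]
  2 Cluster Epenthesis: [umimhh] → [umimhah]
  result: [umimhah]
Order 2 then 1:
  2 Cluster Epenthesis: no change — [umimheh]
  1 Medial Vowel Deletion: [umimheh] → [umimhh]
  result: [umimhh]

1 then 2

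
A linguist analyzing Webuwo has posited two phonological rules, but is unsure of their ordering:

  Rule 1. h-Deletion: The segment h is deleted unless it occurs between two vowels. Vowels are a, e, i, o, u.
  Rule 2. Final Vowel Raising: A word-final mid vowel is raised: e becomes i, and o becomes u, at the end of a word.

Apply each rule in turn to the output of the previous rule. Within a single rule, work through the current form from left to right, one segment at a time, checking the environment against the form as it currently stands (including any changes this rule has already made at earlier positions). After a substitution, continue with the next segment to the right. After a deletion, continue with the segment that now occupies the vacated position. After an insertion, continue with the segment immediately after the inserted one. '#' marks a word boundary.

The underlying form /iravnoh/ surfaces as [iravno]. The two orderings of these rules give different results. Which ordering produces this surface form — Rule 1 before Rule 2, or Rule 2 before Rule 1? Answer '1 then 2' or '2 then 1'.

2 then 1

Order 1 then 2:
  1 h-Deletion: [iravnoh] → [iravno]
  2 Final Vowel Raising: [iravno] → [iravnu]
  result: [iravnu]
Order 2 then 1:
  2 Final Vowel Raising: no change — [iravnoh]
  1 h-Deletion: [iravnoh] → [iravno]
  result: [iravno]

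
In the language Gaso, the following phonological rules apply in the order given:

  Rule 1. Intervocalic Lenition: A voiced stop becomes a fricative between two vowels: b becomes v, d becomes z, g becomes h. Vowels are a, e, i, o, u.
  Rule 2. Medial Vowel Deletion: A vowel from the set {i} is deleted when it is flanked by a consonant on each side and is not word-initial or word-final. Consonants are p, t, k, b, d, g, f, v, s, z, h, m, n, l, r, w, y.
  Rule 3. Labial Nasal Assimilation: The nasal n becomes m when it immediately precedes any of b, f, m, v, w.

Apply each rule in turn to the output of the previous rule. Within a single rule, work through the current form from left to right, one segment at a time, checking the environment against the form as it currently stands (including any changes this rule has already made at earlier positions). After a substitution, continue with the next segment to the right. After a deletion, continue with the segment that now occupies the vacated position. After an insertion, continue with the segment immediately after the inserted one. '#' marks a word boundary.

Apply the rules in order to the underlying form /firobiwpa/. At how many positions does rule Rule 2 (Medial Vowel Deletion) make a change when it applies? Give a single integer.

2

Rule 1 Intervocalic Lenition: [firobiwpa] → [firoviwpa]
Rule 2 Medial Vowel Deletion: [firoviwpa] → [frovwpa]
Rule 3 Labial Nasal Assimilation: no change — [frovwpa]
Rule Rule 2 changed 2 position(s).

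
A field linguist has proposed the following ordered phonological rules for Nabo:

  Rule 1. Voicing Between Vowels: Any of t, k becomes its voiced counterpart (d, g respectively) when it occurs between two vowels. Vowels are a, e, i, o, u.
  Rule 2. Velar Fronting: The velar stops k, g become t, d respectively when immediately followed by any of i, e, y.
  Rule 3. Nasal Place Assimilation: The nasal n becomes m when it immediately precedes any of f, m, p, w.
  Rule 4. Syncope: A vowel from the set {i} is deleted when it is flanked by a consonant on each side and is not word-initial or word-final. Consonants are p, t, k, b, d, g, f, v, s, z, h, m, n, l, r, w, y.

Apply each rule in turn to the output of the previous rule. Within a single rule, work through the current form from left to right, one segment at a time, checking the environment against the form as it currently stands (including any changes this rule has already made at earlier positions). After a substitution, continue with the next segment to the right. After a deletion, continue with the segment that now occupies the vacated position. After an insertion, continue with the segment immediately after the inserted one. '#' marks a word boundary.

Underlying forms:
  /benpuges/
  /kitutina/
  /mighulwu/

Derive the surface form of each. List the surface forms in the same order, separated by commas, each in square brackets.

[bempudes], [tdudna], [mghulwu]

/benpuges/:
  Rule 1 Voicing Between Vowels: no change — [benpuges]
  Rule 2 Velar Fronting: [benpuges] → [benpudes]
  Rule 3 Nasal Place Assimilation: [benpudes] → [bempudes]
  Rule 4 Syncope: no change — [bempudes]
/kitutina/:
  Rule 1 Voicing Between Vowels: [kitutina] → [kidudina]
  Rule 2 Velar Fronting: [kidudina] → [tidudina]
  Rule 3 Nasal Place Assimilation: no change — [tidudina]
  Rule 4 Syncope: [tidudina] → [tdudna]
/mighulwu/:
  Rule 1 Voicing Between Vowels: no change — [mighulwu]
  Rule 2 Velar Fronting: no change — [mighulwu]
  Rule 3 Nasal Place Assimilation: no change — [mighulwu]
  Rule 4 Syncope: [mighulwu] → [mghulwu]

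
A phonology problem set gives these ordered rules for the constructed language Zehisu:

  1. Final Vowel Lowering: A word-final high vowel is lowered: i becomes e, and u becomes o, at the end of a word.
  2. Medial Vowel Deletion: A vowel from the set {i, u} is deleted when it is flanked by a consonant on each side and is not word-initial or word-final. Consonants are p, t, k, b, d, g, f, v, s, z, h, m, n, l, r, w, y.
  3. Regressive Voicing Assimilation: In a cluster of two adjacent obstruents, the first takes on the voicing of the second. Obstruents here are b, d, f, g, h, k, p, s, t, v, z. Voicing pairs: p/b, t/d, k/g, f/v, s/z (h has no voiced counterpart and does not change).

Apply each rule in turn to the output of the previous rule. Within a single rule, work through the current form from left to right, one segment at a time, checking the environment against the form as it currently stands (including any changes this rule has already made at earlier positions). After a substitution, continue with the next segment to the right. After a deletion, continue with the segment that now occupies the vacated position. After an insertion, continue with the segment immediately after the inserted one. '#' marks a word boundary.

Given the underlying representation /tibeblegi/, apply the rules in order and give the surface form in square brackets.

1 Final Vowel Lowering: [tibeblegi] → [tibeblege]
2 Medial Vowel Deletion: [tibeblege] → [tbeblege]
3 Regressive Voicing Assimilation: [tbeblege] → [dbeblege]

[dbeblege]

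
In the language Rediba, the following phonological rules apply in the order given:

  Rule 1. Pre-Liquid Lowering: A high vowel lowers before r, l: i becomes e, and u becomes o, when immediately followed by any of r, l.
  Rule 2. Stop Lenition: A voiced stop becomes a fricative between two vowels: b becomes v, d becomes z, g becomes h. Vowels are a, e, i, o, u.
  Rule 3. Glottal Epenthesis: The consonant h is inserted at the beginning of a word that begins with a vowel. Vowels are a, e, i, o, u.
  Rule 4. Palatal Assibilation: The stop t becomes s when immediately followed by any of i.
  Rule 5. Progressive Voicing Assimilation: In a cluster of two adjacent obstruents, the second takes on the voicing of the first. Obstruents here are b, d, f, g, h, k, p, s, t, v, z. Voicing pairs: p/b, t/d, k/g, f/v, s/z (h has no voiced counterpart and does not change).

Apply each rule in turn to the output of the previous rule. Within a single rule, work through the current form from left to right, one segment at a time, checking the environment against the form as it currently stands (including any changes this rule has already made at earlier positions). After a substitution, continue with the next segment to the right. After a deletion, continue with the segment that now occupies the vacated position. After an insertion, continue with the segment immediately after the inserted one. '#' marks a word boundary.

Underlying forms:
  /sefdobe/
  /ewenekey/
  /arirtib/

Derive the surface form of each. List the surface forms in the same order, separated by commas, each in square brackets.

[seftove], [hewenekey], [harersib]

/sefdobe/:
  Rule 1 Pre-Liquid Lowering: no change — [sefdobe]
  Rule 2 Stop Lenition: [sefdobe] → [sefdove]
  Rule 3 Glottal Epenthesis: no change — [sefdove]
  Rule 4 Palatal Assibilation: no change — [sefdove]
  Rule 5 Progressive Voicing Assimilation: [sefdove] → [seftove]
/ewenekey/:
  Rule 1 Pre-Liquid Lowering: no change — [ewenekey]
  Rule 2 Stop Lenition: no change — [ewenekey]
  Rule 3 Glottal Epenthesis: [ewenekey] → [hewenekey]
  Rule 4 Palatal Assibilation: no change — [hewenekey]
  Rule 5 Progressive Voicing Assimilation: no change — [hewenekey]
/arirtib/:
  Rule 1 Pre-Liquid Lowering: [arirtib] → [arertib]
  Rule 2 Stop Lenition: no change — [arertib]
  Rule 3 Glottal Epenthesis: [arertib] → [harertib]
  Rule 4 Palatal Assibilation: [harertib] → [harersib]
  Rule 5 Progressive Voicing Assimilation: no change — [harersib]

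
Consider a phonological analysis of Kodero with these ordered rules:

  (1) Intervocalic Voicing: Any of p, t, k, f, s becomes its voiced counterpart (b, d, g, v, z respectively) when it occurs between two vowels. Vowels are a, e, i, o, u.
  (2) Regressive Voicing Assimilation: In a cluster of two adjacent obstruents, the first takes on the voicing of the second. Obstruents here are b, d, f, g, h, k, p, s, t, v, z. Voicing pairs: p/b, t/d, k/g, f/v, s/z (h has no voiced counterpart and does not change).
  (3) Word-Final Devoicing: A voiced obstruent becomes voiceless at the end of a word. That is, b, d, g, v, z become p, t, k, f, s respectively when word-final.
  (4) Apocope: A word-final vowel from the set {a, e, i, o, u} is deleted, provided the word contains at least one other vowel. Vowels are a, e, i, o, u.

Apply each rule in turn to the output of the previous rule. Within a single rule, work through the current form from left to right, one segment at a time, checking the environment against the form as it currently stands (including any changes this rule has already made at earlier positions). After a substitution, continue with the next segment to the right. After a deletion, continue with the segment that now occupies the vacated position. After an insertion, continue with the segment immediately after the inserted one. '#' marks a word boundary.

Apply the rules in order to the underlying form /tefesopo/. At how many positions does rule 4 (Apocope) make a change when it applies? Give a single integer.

1

(1) Intervocalic Voicing: [tefesopo] → [tevezobo]
(2) Regressive Voicing Assimilation: no change — [tevezobo]
(3) Word-Final Devoicing: no change — [tevezobo]
(4) Apocope: [tevezobo] → [tevezob]
Rule 4 changed 1 position(s).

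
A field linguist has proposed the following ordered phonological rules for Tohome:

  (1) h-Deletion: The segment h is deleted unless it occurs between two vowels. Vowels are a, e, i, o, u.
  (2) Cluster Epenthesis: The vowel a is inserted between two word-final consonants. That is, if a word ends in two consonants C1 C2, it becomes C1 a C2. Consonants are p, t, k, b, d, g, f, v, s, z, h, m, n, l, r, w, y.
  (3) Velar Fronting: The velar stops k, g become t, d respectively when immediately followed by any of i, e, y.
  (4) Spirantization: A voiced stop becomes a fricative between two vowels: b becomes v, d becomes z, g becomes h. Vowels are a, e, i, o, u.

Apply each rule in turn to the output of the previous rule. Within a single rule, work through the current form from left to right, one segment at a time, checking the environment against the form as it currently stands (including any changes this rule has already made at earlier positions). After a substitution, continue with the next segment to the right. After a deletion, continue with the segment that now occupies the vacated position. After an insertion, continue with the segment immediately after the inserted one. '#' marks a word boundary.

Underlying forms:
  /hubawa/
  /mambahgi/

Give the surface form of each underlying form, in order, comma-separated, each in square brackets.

/hubawa/:
  (1) h-Deletion: [hubawa] → [ubawa]
  (2) Cluster Epenthesis: no change — [ubawa]
  (3) Velar Fronting: no change — [ubawa]
  (4) Spirantization: [ubawa] → [uvawa]
/mambahgi/:
  (1) h-Deletion: [mambahgi] → [mambagi]
  (2) Cluster Epenthesis: no change — [mambagi]
  (3) Velar Fronting: [mambagi] → [mambadi]
  (4) Spirantization: [mambadi] → [mambazi]

[uvawa], [mambazi]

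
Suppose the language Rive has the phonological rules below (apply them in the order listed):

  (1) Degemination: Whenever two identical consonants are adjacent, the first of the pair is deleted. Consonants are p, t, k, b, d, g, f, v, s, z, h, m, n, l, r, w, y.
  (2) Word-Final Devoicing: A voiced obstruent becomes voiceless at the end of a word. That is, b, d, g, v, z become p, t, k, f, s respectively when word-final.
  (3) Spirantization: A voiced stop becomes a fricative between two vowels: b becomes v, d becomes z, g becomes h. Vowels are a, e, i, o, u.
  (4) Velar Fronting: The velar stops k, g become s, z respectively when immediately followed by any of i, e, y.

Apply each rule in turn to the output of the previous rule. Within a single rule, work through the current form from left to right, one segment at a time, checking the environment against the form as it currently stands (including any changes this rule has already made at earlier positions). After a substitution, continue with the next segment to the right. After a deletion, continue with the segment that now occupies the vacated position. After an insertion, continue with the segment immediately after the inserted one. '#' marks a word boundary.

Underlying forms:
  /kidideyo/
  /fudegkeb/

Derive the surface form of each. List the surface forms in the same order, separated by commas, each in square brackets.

[sizizeyo], [fuzegsep]

/kidideyo/:
  (1) Degemination: no change — [kidideyo]
  (2) Word-Final Devoicing: no change — [kidideyo]
  (3) Spirantization: [kidideyo] → [kizizeyo]
  (4) Velar Fronting: [kizizeyo] → [sizizeyo]
/fudegkeb/:
  (1) Degemination: no change — [fudegkeb]
  (2) Word-Final Devoicing: [fudegkeb] → [fudegkep]
  (3) Spirantization: [fudegkep] → [fuzegkep]
  (4) Velar Fronting: [fuzegkep] → [fuzegsep]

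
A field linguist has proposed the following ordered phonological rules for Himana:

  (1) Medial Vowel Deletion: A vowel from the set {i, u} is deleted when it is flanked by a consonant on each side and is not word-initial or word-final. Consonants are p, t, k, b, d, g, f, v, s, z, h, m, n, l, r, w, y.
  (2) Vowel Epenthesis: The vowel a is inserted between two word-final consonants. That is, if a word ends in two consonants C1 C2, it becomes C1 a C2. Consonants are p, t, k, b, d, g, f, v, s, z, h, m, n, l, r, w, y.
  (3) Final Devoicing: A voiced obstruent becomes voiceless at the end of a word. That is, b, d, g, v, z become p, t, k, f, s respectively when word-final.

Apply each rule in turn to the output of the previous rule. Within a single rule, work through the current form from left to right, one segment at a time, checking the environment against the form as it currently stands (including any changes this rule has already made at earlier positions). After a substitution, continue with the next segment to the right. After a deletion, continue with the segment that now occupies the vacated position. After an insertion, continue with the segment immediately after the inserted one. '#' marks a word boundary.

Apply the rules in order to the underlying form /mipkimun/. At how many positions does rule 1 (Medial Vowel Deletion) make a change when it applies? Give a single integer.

(1) Medial Vowel Deletion: [mipkimun] → [mpkmn]
(2) Vowel Epenthesis: [mpkmn] → [mpkman]
(3) Final Devoicing: no change — [mpkman]
Rule 1 changed 3 position(s).

3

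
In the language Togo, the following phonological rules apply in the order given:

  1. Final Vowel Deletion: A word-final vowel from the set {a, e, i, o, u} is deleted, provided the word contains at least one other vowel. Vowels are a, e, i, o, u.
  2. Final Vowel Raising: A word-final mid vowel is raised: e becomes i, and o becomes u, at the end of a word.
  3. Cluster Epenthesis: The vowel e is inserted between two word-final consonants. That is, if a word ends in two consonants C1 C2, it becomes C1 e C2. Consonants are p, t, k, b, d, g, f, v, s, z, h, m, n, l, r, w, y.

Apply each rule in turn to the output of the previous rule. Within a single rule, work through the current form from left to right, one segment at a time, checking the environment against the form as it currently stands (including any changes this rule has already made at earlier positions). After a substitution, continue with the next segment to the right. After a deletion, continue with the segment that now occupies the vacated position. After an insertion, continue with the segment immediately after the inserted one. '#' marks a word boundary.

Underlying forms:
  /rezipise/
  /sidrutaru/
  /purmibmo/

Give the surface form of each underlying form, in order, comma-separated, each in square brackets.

/rezipise/:
  1 Final Vowel Deletion: [rezipise] → [rezipis]
  2 Final Vowel Raising: no change — [rezipis]
  3 Cluster Epenthesis: no change — [rezipis]
/sidrutaru/:
  1 Final Vowel Deletion: [sidrutaru] → [sidrutar]
  2 Final Vowel Raising: no change — [sidrutar]
  3 Cluster Epenthesis: no change — [sidrutar]
/purmibmo/:
  1 Final Vowel Deletion: [purmibmo] → [purmibm]
  2 Final Vowel Raising: no change — [purmibm]
  3 Cluster Epenthesis: [purmibm] → [purmibem]

[rezipis], [sidrutar], [purmibem]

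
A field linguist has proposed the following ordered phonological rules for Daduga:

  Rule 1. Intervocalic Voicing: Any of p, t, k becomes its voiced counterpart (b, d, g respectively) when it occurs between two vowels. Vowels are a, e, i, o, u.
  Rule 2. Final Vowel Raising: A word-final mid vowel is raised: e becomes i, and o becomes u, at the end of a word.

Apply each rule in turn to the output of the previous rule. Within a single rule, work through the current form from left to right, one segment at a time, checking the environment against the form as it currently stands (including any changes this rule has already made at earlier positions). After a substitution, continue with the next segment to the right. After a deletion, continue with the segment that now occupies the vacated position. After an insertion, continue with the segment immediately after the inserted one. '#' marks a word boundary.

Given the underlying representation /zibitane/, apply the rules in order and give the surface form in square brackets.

[zibidani]

Rule 1 Intervocalic Voicing: [zibitane] → [zibidane]
Rule 2 Final Vowel Raising: [zibidane] → [zibidani]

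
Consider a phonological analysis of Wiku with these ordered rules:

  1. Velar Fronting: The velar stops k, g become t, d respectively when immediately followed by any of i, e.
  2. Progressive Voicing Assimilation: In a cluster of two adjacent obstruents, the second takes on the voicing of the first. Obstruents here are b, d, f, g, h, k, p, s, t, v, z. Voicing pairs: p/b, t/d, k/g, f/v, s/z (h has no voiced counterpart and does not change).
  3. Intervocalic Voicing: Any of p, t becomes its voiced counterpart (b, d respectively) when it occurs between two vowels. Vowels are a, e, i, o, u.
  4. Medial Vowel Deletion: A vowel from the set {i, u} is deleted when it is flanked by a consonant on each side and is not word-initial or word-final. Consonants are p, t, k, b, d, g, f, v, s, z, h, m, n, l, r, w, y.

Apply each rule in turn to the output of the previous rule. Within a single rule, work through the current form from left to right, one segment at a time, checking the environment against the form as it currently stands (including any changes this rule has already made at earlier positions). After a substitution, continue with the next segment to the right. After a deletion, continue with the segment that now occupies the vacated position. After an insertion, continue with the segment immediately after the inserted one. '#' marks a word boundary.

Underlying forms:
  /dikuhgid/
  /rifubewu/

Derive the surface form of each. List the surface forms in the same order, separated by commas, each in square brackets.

[dkhtd], [rfbewu]

/dikuhgid/:
  1 Velar Fronting: [dikuhgid] → [dikuhdid]
  2 Progressive Voicing Assimilation: [dikuhdid] → [dikuhtid]
  3 Intervocalic Voicing: no change — [dikuhtid]
  4 Medial Vowel Deletion: [dikuhtid] → [dkhtd]
/rifubewu/:
  1 Velar Fronting: no change — [rifubewu]
  2 Progressive Voicing Assimilation: no change — [rifubewu]
  3 Intervocalic Voicing: no change — [rifubewu]
  4 Medial Vowel Deletion: [rifubewu] → [rfbewu]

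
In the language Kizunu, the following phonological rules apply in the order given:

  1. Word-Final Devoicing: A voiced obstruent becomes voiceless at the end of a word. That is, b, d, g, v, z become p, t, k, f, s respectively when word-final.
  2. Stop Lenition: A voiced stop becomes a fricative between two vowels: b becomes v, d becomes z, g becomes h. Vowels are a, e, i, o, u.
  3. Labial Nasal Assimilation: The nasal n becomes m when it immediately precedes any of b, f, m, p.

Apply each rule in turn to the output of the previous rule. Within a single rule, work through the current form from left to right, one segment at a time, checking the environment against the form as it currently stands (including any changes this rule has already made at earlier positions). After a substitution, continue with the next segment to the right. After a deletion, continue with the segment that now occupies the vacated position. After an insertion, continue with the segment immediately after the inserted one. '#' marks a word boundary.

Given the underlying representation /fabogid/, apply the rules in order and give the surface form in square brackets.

1 Word-Final Devoicing: [fabogid] → [fabogit]
2 Stop Lenition: [fabogit] → [favohit]
3 Labial Nasal Assimilation: no change — [favohit]

[favohit]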